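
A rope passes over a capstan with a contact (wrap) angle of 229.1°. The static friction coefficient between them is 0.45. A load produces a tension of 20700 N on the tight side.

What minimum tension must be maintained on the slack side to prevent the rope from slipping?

T_min ≈ 3420 N

Capstan equation at impending slip: T_tight/T_slack = e^{μβ}.
β = 229.1° = 3.999 rad; e^{μβ} = e^{0.45×3.999} = 6.046.
T_slack = T_tight / e^{μβ} = 20700 / 6.046 = 3420 N.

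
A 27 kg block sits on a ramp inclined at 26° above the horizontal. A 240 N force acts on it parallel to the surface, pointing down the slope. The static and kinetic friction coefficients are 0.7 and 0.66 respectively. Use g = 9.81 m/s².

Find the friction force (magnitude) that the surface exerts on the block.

f ≈ 157 N (up the incline)

Perpendicular to the surface, N = m g cos θ = 27·9.81·cos 26° = 238.1 N.
The friction needed for equilibrium is m g sin θ + P = 116.1 + 240 = 356.1 N, measured positive up-slope.
The static-friction ceiling is μ_s N = 0.7 × 238.1 = 166.6 N.
|356.1| exceeds 166.6 N, so the block slips down-slope; friction is kinetic, f = μ_k N = 0.66×238.1 = 157 N.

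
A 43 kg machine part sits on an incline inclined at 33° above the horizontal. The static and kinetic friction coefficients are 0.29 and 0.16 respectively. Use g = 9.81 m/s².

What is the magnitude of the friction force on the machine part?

Perpendicular to the surface, N = m g cos θ = 43·9.81·cos 33° = 353.8 N.
Along the slope the weight component is m g sin θ = 229.7 N; friction must supply exactly this, acting up-slope.
Maximum static friction available: μ_s N = 0.29 × 353.8 = 102.6 N.
Since |229.7| > 102.6 N, static friction cannot hold it; the machine part slides down the incline and kinetic friction applies: f = μ_k N = 0.16 × 353.8 = 56.6 N.

f ≈ 56.6 N (up the incline)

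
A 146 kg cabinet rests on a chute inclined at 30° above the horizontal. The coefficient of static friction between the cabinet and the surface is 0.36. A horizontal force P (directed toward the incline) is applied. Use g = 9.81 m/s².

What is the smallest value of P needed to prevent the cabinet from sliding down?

P_min ≈ 258 N

The cabinet tends to slide down (tan θ > μ_s), so at the point of impending slip friction acts up-slope at its limit: f = μ_s N.
Perpendicular to the incline: N = m g cos θ + P sin θ.
Along the incline: P cos θ + μ_s N = m g sin θ, i.e. P cos θ + μ_s (m g cos θ + P sin θ) = m g sin θ.
Solving, P (cos θ + μ_s sin θ) = m g (sin θ − μ_s cos θ), so P = 1430×0.1882/1.046 = 258 N.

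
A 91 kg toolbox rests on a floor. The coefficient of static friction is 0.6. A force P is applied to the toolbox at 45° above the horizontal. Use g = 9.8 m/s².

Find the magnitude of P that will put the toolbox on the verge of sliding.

N = m g − P sin α (the pull lifts the toolbox).
At impending slip, P cos α = μ_s N = μ_s (m g − P sin α).
Solving: P (cos α + μ_s sin α) = μ_s m g → P = 0.6×892/(cos 45° + 0.6 sin 45°) = 535/1.131 = 473 N.

P ≈ 473 N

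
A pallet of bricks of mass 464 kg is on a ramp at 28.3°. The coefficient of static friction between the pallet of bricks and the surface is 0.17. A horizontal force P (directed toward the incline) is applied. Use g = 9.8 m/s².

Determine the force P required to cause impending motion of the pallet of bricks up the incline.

P ≈ 3550 N

At impending motion up the slope, friction acts down-slope at its limit: f = μ_s N.
Perpendicular to the incline: N = m g cos θ + P sin θ.
Along the incline: P cos θ = m g sin θ + μ_s N = m g sin θ + μ_s (m g cos θ + P sin θ).
Solving, P (cos θ − μ_s sin θ) = m g (sin θ + μ_s cos θ), so P = 464×9.8×(sin 28.3° + 0.17 cos 28.3°)/(cos 28.3° − 0.17 sin 28.3°) = 4550×0.6238/0.7999 = 3550 N.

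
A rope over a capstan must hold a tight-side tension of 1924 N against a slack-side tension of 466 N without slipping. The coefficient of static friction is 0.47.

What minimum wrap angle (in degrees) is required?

T₂/T₁ = e^{μβ} → β = ln(T₂/T₁)/μ.
β = ln(1924/466)/0.47 = 1.418/0.47 = 3.017 rad.
In degrees: β = 3.017 × 180/π = 173°.

β_min ≈ 173°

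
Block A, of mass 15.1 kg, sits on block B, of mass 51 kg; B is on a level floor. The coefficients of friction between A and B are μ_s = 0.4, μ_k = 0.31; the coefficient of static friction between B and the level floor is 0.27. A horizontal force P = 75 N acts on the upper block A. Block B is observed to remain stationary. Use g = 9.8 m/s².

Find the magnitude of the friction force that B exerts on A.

f ≈ 45.9 N

Between the blocks, N₁ = m_A g = 148 N.
Maximum static friction on A from B: μ_s N₁ = 0.4×148 = 59.19 N.
Since P = 75 N > 59.19 N, A slides on B; the A–B friction is kinetic: f₁ = μ_k N₁ = 0.31×148 = 45.9 N.
By Newton's third law B feels 45.9 N forward from A. With B stationary, the floor's static friction on B balances it: f₂ = 45.9 N (well within μ_s(m_A+m_B)g = 174.9 N).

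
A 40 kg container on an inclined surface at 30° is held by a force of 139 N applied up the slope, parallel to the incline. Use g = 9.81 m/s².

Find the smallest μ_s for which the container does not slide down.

μ_s,min ≈ 0.168

N = m g cos θ = 339.8 N.
Friction must make up the shortfall along the incline: f = m g sin θ − P = 196.2 − 139 = 57.2 N.
At the threshold f = μ_s N, so μ_s,min = 57.2/339.8 = 0.168.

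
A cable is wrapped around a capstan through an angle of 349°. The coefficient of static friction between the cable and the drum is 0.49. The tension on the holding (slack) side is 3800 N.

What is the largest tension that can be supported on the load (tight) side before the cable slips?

At impending slip the capstan equation gives T₂/T₁ = e^{μβ} with β in radians.
β = 349° × π/180 = 6.091 rad.
e^{μβ} = e^{0.49×6.091} = 19.78.
T₂ = T₁ · e^{μβ} = 3800 × 19.78 = 75200 N.

T_max ≈ 75200 N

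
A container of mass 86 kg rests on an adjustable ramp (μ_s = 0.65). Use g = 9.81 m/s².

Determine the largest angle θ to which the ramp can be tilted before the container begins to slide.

θ_max ≈ 33°

At the slip threshold, m g sin θ = μ_s · m g cos θ, so tan θ = μ_s.
θ_max = arctan(0.65) = 33°.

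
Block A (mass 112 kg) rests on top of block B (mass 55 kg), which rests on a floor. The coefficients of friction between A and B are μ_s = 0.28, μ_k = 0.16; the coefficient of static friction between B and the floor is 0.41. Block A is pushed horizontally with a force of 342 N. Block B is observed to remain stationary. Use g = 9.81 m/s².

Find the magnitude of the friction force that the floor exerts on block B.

Between the blocks, N₁ = m_A g = 1099 N.
Maximum static friction on A from B: μ_s N₁ = 0.28×1099 = 307.6 N.
P = 342 N exceeds that limit, so A slips over B and the interface friction becomes kinetic: f₁ = μ_k N₁ = 0.16×1099 = 176 N.
B experiences an equal 176 N forward from A (third law). B is in equilibrium, so the floor supplies f₂ = 176 N of static friction (limit μ_s(m_A+m_B)g = 671.7 N, not exceeded).

f ≈ 176 N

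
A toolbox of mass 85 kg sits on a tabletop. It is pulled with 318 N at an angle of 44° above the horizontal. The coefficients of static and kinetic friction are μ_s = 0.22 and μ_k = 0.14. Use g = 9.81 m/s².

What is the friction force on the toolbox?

f ≈ 85.8 N

N = m g − P sin α = 833.9 − 318×sin 44° = 612.9 N.
The horizontal driving force is P cos α = 228.8 N, so equilibrium needs friction f = 228.8 N.
The static-friction limit is μ_s N = 134.8 N.
228.8 > 134.8 N → the toolbox slides; f = μ_k N = 0.14×612.9 = 85.8 N.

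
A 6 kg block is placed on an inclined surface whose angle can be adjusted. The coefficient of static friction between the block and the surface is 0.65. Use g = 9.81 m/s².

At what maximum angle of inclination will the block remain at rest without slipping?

At the slip threshold, m g sin θ = μ_s · m g cos θ, so tan θ = μ_s.
θ_max = arctan(0.65) = 33°.

θ_max ≈ 33°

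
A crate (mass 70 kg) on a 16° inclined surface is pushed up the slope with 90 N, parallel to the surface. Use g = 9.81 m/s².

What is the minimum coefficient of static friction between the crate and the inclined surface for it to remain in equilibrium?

μ_s,min ≈ 0.15

N = m g cos θ = 660.1 N.
Friction must make up the shortfall along the incline: f = m g sin θ − P = 189.3 − 90 = 99.28 N.
At the threshold f = μ_s N, so μ_s,min = 99.28/660.1 = 0.15.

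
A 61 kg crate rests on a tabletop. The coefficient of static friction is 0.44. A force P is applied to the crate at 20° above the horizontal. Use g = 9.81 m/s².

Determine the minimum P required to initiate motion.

N = m g − P sin α (the pull lifts the crate).
At impending slip, P cos α = μ_s N = μ_s (m g − P sin α).
Solving: P (cos α + μ_s sin α) = μ_s m g → P = 0.44×598/(cos 20° + 0.44 sin 20°) = 263/1.09 = 242 N.

P ≈ 242 N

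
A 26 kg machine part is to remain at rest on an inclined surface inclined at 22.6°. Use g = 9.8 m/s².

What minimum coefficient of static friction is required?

μ_s,min ≈ 0.416

At the slip threshold m g sin θ = μ_s m g cos θ, so μ_s,min = tan θ.
μ_s,min = tan 22.6° = 0.416.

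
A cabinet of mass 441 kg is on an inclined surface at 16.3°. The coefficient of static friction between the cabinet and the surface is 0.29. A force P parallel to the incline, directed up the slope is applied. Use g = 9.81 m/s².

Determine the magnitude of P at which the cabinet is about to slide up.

P ≈ 2420 N

At impending motion up the slope, friction acts down-slope at its limit: f = μ_s N.
P is parallel to the surface, so N = m g cos θ = 4150 N.
Along the incline: P = m g sin θ + μ_s N = 1210 + 0.29×4150 = 2420 N.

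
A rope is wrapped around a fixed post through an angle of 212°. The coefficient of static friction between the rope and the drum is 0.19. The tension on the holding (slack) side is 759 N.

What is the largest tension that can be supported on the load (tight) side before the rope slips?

T_max ≈ 1530 N

At impending slip the capstan equation gives T₂/T₁ = e^{μβ} with β in radians.
β = 212° × π/180 = 3.7 rad.
e^{μβ} = e^{0.19×3.7} = 2.02.
T₂ = T₁ · e^{μβ} = 759 × 2.02 = 1530 N.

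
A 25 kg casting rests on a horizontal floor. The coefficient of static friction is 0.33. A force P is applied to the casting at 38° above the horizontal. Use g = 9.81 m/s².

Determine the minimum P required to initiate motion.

N = m g − P sin α (the pull lifts the casting).
At impending slip, P cos α = μ_s N = μ_s (m g − P sin α).
Solving: P (cos α + μ_s sin α) = μ_s m g → P = 0.33×245/(cos 38° + 0.33 sin 38°) = 80.9/0.9912 = 81.7 N.

P ≈ 81.7 N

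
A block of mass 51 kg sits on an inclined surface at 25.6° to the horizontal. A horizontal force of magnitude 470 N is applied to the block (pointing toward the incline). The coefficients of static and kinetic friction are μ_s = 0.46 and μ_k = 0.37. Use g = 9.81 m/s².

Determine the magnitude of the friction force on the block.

Resolve perpendicular to the incline: N = m g cos θ + P sin θ = 51×9.81×cos 25.6° + 470×sin 25.6° = 654.3 N.
Along the incline, the net driving force (taking up-slope positive) is P cos θ − m g sin θ = 423.9 − 216.2 = 207.7 N, so equilibrium requires friction f = -207.7 N (down-slope).
The limit of static friction is μ_s N = 301 N.
|f_req| = 207.7 ≤ 301 N → the block is in equilibrium; friction equals the required value.

f ≈ 208 N (down the incline)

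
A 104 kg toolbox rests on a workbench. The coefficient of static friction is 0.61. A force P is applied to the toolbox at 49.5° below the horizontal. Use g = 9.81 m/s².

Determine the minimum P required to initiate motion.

N = m g + P sin α (the push presses the toolbox into the workbench).
At impending slip, P cos α = μ_s N = μ_s (m g + P sin α).
Solving: P (cos α − μ_s sin α) = μ_s m g → P = 0.61×1020/(cos 49.5° − 0.61 sin 49.5°) = 622/0.1856 = 3350 N.

P ≈ 3350 N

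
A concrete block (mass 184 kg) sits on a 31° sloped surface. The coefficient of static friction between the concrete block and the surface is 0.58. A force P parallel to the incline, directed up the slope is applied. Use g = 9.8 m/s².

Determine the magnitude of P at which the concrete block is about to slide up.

At impending motion up the slope, friction acts down-slope at its limit: f = μ_s N.
P is parallel to the surface, so N = m g cos θ = 1550 N.
Along the incline: P = m g sin θ + μ_s N = 929 + 0.58×1550 = 1830 N.

P ≈ 1830 N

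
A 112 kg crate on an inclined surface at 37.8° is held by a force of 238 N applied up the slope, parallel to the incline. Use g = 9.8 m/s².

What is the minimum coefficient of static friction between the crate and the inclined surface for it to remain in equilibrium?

N = m g cos θ = 867.3 N.
Friction must make up the shortfall along the incline: f = m g sin θ − P = 672.7 − 238 = 434.7 N.
At the threshold f = μ_s N, so μ_s,min = 434.7/867.3 = 0.501.

μ_s,min ≈ 0.501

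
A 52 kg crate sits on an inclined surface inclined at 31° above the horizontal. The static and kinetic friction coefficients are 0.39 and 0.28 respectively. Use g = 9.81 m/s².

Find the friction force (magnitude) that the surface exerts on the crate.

f ≈ 122 N (up the incline)

Normal force: N = m g cos θ = 52 × 9.81 × cos 31° = 437.3 N.
Along the slope the weight component is m g sin θ = 262.7 N; friction must supply exactly this, acting up-slope.
Static friction can supply at most μ_s N = 170.5 N.
Since |262.7| > 170.5 N, static friction cannot hold it; the crate slides down the incline and kinetic friction applies: f = μ_k N = 0.28 × 437.3 = 122 N.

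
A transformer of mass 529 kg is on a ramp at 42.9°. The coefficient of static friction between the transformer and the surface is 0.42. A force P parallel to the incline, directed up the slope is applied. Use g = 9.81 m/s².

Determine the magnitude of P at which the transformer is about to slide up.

P ≈ 5130 N

At impending motion up the slope, friction acts down-slope at its limit: f = μ_s N.
P is parallel to the surface, so N = m g cos θ = 3800 N.
Along the incline: P = m g sin θ + μ_s N = 3530 + 0.42×3800 = 5130 N.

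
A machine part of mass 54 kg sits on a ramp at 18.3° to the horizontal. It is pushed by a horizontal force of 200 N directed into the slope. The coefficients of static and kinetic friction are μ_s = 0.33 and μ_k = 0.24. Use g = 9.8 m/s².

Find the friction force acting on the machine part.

f ≈ 23.7 N (down the incline)

Normal direction: N = m g cos θ + P sin θ = 565.2 N.
Parallel to the incline: P cos θ − m g sin θ = 189.9 − 166.2 = 23.72 N; the friction needed to balance this is 23.72 N acting down the slope.
Maximum static friction: μ_s N = 0.33 × 565.2 = 186.5 N.
|f_req| = 23.72 ≤ 186.5 N → the machine part is in equilibrium; friction equals the required value.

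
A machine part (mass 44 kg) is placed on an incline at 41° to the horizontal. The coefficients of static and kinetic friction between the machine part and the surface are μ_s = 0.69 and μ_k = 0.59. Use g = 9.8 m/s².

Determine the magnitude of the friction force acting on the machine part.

The normal reaction is N = m g cos θ = 325.4 N.
Along the slope the weight component is m g sin θ = 282.9 N; friction must supply exactly this, acting up-slope.
Static friction can supply at most μ_s N = 224.5 N.
|282.9| exceeds 224.5 N, so the machine part slips down-slope; friction is kinetic, f = μ_k N = 0.59×325.4 = 192 N.

f ≈ 192 N (up the incline)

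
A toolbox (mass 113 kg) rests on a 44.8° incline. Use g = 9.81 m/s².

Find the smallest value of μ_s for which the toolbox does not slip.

At the slip threshold m g sin θ = μ_s m g cos θ, so μ_s,min = tan θ.
μ_s,min = tan 44.8° = 0.993.

μ_s,min ≈ 0.993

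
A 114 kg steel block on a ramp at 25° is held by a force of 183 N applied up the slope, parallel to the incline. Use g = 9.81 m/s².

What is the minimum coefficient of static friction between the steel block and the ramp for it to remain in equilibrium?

N = m g cos θ = 1014 N.
Friction must make up the shortfall along the incline: f = m g sin θ − P = 472.6 − 183 = 289.6 N.
At the threshold f = μ_s N, so μ_s,min = 289.6/1014 = 0.286.

μ_s,min ≈ 0.286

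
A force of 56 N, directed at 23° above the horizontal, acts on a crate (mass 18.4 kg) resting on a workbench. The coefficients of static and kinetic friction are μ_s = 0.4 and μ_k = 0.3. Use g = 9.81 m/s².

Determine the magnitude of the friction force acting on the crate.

f ≈ 51.5 N

Vertical equilibrium gives N = m g − P sin α = 158.6 N.
The horizontal driving force is P cos α = 51.55 N, so equilibrium needs friction f = 51.55 N.
The static-friction limit is μ_s N = 63.45 N.
51.55 ≤ 63.45 N → static; friction equals the required 51.5 N.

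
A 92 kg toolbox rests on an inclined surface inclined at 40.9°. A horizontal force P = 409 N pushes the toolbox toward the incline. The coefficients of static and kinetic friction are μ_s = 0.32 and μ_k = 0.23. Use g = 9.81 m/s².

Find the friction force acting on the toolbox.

f ≈ 282 N (up the incline)

The horizontal push has a component P sin θ into the surface, so N = m g cos θ + P sin θ = 682.2 + 267.8 = 950 N.
Along the incline, the net driving force (taking up-slope positive) is P cos θ − m g sin θ = 309.1 − 590.9 = -281.8 N, so equilibrium requires friction f = 281.8 N (up-slope).
The limit of static friction is μ_s N = 304 N.
Since 281.8 N is within the 304 N limit, the toolbox stays put and friction is exactly 282 N.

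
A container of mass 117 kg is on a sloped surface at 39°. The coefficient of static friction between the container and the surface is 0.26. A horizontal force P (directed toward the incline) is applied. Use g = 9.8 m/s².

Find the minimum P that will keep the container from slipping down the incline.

The container tends to slide down (tan θ > μ_s), so at the point of impending slip friction acts up-slope at its limit: f = μ_s N.
Perpendicular to the incline: N = m g cos θ + P sin θ.
Along the incline: P cos θ + μ_s N = m g sin θ, i.e. P cos θ + μ_s (m g cos θ + P sin θ) = m g sin θ.
Solving, P (cos θ + μ_s sin θ) = m g (sin θ − μ_s cos θ), so P = 1150×0.4273/0.9408 = 521 N.

P_min ≈ 521 N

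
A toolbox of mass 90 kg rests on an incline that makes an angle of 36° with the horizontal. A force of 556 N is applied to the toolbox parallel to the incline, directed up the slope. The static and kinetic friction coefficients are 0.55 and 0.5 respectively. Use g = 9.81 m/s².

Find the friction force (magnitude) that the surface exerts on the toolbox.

Normal force: N = m g cos θ = 90 × 9.81 × cos 36° = 714.3 N.
Parallel to the incline, ΣF = 0 gives f = m g sin θ − P = 519 − 556 = -37.04 N (up-slope positive).
Maximum static friction available: μ_s N = 0.55 × 714.3 = 392.9 N.
Since |-37.04| ≤ 392.9 N, static friction is sufficient; f equals the required value, not μ_s N.

f ≈ 37 N (down the incline)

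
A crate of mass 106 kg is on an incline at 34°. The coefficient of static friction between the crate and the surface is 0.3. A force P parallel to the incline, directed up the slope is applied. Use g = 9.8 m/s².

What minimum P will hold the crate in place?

P_min ≈ 323 N

The crate tends to slide down (tan θ > μ_s), so at the point of impending slip friction acts up-slope at its limit: f = μ_s N.
P is parallel to the surface, so N = m g cos θ = 861 N.
Along the incline: P + μ_s N = m g sin θ, so P = 581 − 0.3×861 = 323 N.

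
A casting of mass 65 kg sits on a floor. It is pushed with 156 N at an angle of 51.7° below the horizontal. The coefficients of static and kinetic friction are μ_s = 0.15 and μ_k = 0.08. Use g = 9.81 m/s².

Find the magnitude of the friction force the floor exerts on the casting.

f ≈ 96.7 N

The vertical component of P adds to the normal force: N = m g + P sin α = 637.6 + 122.4 = 760.1 N.
The horizontal driving force is P cos α = 96.69 N, so equilibrium needs friction f = 96.69 N.
μ_s N = 0.15 × 760.1 = 114 N.
96.69 ≤ 114 N → static; friction equals the required 96.7 N.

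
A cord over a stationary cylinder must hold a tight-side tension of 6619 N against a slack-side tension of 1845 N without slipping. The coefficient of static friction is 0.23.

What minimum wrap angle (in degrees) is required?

T₂/T₁ = e^{μβ} → β = ln(T₂/T₁)/μ.
β = ln(6619/1845)/0.23 = 1.277/0.23 = 5.554 rad.
In degrees: β = 5.554 × 180/π = 318°.

β_min ≈ 318°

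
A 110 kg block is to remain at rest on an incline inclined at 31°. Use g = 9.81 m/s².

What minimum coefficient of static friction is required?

μ_s,min ≈ 0.601

At the slip threshold m g sin θ = μ_s m g cos θ, so μ_s,min = tan θ.
μ_s,min = tan 31° = 0.601.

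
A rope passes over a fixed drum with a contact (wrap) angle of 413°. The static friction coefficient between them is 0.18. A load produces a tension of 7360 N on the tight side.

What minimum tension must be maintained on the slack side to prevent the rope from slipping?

T_min ≈ 2010 N

Capstan equation at impending slip: T_tight/T_slack = e^{μβ}.
β = 413° = 7.208 rad; e^{μβ} = e^{0.18×7.208} = 3.66.
T_slack = T_tight / e^{μβ} = 7360 / 3.66 = 2010 N.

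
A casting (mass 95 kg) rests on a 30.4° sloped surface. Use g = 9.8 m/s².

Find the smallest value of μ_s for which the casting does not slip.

At the slip threshold m g sin θ = μ_s m g cos θ, so μ_s,min = tan θ.
μ_s,min = tan 30.4° = 0.587.

μ_s,min ≈ 0.587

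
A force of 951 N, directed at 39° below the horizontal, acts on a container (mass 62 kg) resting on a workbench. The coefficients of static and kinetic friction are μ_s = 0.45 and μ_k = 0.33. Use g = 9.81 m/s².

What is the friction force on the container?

N = m g + P sin α = 608.2 + 951×sin 39° = 1207 N.
Horizontally, friction must balance P cos α = 739.1 N.
μ_s N = 0.45 × 1207 = 543 N.
739.1 > 543 N → the container slides; f = μ_k N = 0.33×1207 = 398 N.

f ≈ 398 N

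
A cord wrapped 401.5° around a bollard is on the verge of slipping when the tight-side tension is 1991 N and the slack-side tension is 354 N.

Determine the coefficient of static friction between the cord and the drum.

μ ≈ 0.246

T₂/T₁ = e^{μβ} → μ = ln(T₂/T₁)/β.
β = 401.5° = 7.007 rad.
μ = ln(1991/354)/7.007 = ln(5.624)/7.007 = 0.246.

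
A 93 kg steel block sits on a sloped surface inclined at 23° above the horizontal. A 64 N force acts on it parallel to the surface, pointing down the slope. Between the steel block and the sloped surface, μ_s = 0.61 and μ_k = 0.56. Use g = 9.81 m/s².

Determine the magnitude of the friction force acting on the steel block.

Perpendicular to the surface, N = m g cos θ = 93·9.81·cos 23° = 839.8 N.
Parallel to the incline, ΣF = 0 gives f = m g sin θ + P = 356.5 + 64 = 420.5 N (up-slope positive).
Maximum static friction available: μ_s N = 0.61 × 839.8 = 512.3 N.
Since |420.5| ≤ 512.3 N, static friction is sufficient; f equals the required value, not μ_s N.

f ≈ 420 N (up the incline)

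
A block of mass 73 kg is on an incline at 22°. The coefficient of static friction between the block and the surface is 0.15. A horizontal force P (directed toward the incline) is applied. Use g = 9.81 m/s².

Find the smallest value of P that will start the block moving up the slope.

P ≈ 422 N

At impending motion up the slope, friction acts down-slope at its limit: f = μ_s N.
Perpendicular to the incline: N = m g cos θ + P sin θ.
Along the incline: P cos θ = m g sin θ + μ_s N = m g sin θ + μ_s (m g cos θ + P sin θ).
Solving, P (cos θ − μ_s sin θ) = m g (sin θ + μ_s cos θ), so P = 73×9.81×(sin 22° + 0.15 cos 22°)/(cos 22° − 0.15 sin 22°) = 716×0.5137/0.871 = 422 N.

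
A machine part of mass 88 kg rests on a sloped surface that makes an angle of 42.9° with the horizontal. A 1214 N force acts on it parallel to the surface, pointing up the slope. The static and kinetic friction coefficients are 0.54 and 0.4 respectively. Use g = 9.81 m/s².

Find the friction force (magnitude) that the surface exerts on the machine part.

f ≈ 253 N (down the incline)

The normal reaction is N = m g cos θ = 632.4 N.
The friction needed for equilibrium is m g sin θ − P = 587.7 − 1214 = -626.3 N, measured positive up-slope.
Static friction can supply at most μ_s N = 341.5 N.
|-626.3| exceeds 341.5 N, so the machine part slips up-slope; friction is kinetic, f = μ_k N = 0.4×632.4 = 253 N.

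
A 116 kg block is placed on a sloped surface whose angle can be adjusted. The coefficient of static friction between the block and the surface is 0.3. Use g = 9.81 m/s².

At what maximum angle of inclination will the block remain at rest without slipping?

At the slip threshold, m g sin θ = μ_s · m g cos θ, so tan θ = μ_s.
θ_max = arctan(0.3) = 16.7°.

θ_max ≈ 16.7°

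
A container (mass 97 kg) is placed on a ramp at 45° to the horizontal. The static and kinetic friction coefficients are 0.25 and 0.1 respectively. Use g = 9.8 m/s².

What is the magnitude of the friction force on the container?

f ≈ 67.2 N (up the incline)

The normal reaction is N = m g cos θ = 672.2 N.
For equilibrium along the incline, friction must balance the weight component: f = m g sin θ = 672.2 N up the slope.
The static-friction ceiling is μ_s N = 0.25 × 672.2 = 168 N.
Since |672.2| > 168 N, static friction cannot hold it; the container slides down the incline and kinetic friction applies: f = μ_k N = 0.1 × 672.2 = 67.2 N.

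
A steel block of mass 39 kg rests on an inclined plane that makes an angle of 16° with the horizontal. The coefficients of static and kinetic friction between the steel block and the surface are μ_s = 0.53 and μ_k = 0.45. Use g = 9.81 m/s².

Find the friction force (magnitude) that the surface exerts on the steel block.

f ≈ 105 N (up the incline)

Normal force: N = m g cos θ = 39 × 9.81 × cos 16° = 367.8 N.
Along the slope the weight component is m g sin θ = 105.5 N; friction must supply exactly this, acting up-slope.
Static friction can supply at most μ_s N = 194.9 N.
Since |105.5| ≤ 194.9 N, static friction is sufficient; f equals the required value, not μ_s N.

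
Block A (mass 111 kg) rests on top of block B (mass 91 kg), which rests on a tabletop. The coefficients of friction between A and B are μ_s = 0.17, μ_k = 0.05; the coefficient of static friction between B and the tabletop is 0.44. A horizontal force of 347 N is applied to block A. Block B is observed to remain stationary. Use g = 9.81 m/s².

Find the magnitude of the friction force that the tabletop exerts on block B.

Between the blocks, N₁ = m_A g = 1089 N.
So the A–B interface can sustain at most μ_s N₁ = 185.1 N of static friction.
P = 347 N exceeds that limit, so A slips over B and the interface friction becomes kinetic: f₁ = μ_k N₁ = 0.05×1089 = 54.4 N.
By Newton's third law B feels 54.4 N forward from A. With B stationary, the floor's static friction on B balances it: f₂ = 54.4 N (well within μ_s(m_A+m_B)g = 871.9 N).

f ≈ 54.4 N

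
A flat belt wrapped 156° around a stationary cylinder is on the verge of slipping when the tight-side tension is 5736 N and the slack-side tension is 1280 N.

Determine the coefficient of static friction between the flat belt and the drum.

T₂/T₁ = e^{μβ} → μ = ln(T₂/T₁)/β.
β = 156° = 2.723 rad.
μ = ln(5736/1280)/2.723 = ln(4.481)/2.723 = 0.551.

μ ≈ 0.551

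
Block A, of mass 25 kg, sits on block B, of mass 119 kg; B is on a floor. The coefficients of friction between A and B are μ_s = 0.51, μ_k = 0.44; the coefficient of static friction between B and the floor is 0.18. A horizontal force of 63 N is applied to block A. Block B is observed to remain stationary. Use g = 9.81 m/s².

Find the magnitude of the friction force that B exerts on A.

f ≈ 63 N

The normal force B exerts on A is simply A's weight, N₁ = 245.2 N.
So the A–B interface can sustain at most μ_s N₁ = 125.1 N of static friction.
Since P = 63 N ≤ 125.1 N, A does not slip on B; friction on A equals P = 63 N.
By Newton's third law B feels 63 N forward from A. With B stationary, the floor's static friction on B balances it: f₂ = 63 N (well within μ_s(m_A+m_B)g = 254.3 N).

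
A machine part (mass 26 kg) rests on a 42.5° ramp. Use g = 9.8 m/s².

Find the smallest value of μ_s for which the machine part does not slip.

μ_s,min ≈ 0.916

At the slip threshold m g sin θ = μ_s m g cos θ, so μ_s,min = tan θ.
μ_s,min = tan 42.5° = 0.916.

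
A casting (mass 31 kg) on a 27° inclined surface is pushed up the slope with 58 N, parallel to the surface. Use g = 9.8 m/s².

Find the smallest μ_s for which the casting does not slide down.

N = m g cos θ = 270.7 N.
Friction must make up the shortfall along the incline: f = m g sin θ − P = 137.9 − 58 = 79.92 N.
At the threshold f = μ_s N, so μ_s,min = 79.92/270.7 = 0.295.

μ_s,min ≈ 0.295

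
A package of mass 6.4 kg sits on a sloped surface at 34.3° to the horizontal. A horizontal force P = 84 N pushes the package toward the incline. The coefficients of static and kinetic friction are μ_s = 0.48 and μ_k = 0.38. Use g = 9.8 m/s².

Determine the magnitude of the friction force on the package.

f ≈ 34 N (down the incline)

The horizontal push has a component P sin θ into the surface, so N = m g cos θ + P sin θ = 51.81 + 47.34 = 99.15 N.
Along the incline, the net driving force (taking up-slope positive) is P cos θ − m g sin θ = 69.39 − 35.34 = 34.05 N, so equilibrium requires friction f = -34.05 N (down-slope).
Maximum static friction: μ_s N = 0.48 × 99.15 = 47.59 N.
Since 34.05 N is within the 47.59 N limit, the package stays put and friction is exactly 34 N.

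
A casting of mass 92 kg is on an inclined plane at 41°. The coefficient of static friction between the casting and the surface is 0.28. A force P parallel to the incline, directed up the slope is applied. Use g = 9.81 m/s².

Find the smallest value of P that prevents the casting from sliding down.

The casting tends to slide down (tan θ > μ_s), so at the point of impending slip friction acts up-slope at its limit: f = μ_s N.
P is parallel to the surface, so N = m g cos θ = 681 N.
Along the incline: P + μ_s N = m g sin θ, so P = 592 − 0.28×681 = 401 N.

P_min ≈ 401 N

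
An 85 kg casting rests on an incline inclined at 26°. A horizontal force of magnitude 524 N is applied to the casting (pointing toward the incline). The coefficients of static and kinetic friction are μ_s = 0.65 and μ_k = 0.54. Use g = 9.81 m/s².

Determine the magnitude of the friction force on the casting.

Normal direction: N = m g cos θ + P sin θ = 979.2 N.
Parallel to the incline: P cos θ − m g sin θ = 471 − 365.5 = 105.4 N; the friction needed to balance this is 105.4 N acting down the slope.
Maximum static friction: μ_s N = 0.65 × 979.2 = 636.5 N.
|f_req| = 105.4 ≤ 636.5 N → the casting is in equilibrium; friction equals the required value.

f ≈ 105 N (down the incline)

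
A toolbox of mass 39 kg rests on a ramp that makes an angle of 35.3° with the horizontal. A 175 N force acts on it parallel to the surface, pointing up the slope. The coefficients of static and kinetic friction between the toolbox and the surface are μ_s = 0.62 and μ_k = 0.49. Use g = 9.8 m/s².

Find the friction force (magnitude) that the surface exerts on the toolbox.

f ≈ 45.9 N (up the incline)

The normal reaction is N = m g cos θ = 311.9 N.
Parallel to the incline, ΣF = 0 gives f = m g sin θ − P = 220.9 − 175 = 45.86 N (up-slope positive).
Maximum static friction available: μ_s N = 0.62 × 311.9 = 193.4 N.
Since |45.86| ≤ 193.4 N, static friction is sufficient; f equals the required value, not μ_s N.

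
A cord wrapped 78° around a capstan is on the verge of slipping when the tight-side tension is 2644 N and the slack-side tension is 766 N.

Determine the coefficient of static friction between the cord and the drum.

μ ≈ 0.91

T₂/T₁ = e^{μβ} → μ = ln(T₂/T₁)/β.
β = 78° = 1.361 rad.
μ = ln(2644/766)/1.361 = ln(3.452)/1.361 = 0.91.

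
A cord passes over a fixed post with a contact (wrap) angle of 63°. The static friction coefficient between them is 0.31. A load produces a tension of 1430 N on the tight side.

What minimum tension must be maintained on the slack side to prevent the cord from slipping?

Capstan equation at impending slip: T_tight/T_slack = e^{μβ}.
β = 63° = 1.1 rad; e^{μβ} = e^{0.31×1.1} = 1.406.
T_slack = T_tight / e^{μβ} = 1430 / 1.406 = 1020 N.

T_min ≈ 1020 N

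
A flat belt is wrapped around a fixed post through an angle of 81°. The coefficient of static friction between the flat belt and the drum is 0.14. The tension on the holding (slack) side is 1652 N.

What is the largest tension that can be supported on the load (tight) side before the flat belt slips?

At impending slip the capstan equation gives T₂/T₁ = e^{μβ} with β in radians.
β = 81° × π/180 = 1.414 rad.
e^{μβ} = e^{0.14×1.414} = 1.219.
T₂ = T₁ · e^{μβ} = 1652 × 1.219 = 2010 N.

T_max ≈ 2010 N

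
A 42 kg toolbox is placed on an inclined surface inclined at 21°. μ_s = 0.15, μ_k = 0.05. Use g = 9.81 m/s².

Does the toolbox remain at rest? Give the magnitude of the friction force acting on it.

N = m g cos θ = 385 N.
Down-slope weight component: m g sin θ = 148 N.
μ_s N = 57.7 N.
148 > 57.7 N, so it slides; kinetic friction f = μ_k N = 0.05×385 = 19.2 N.

f ≈ 19.2 N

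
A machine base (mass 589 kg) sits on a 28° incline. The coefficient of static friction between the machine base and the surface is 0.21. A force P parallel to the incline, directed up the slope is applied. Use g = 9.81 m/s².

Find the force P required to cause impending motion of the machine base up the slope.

At impending motion up the slope, friction acts down-slope at its limit: f = μ_s N.
P is parallel to the surface, so N = m g cos θ = 5100 N.
Along the incline: P = m g sin θ + μ_s N = 2710 + 0.21×5100 = 3780 N.

P ≈ 3780 N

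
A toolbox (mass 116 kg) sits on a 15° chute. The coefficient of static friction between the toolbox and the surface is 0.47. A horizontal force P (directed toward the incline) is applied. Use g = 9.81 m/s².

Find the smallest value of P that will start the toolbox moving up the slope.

At impending motion up the slope, friction acts down-slope at its limit: f = μ_s N.
Perpendicular to the incline: N = m g cos θ + P sin θ.
Along the incline: P cos θ = m g sin θ + μ_s N = m g sin θ + μ_s (m g cos θ + P sin θ).
Solving, P (cos θ − μ_s sin θ) = m g (sin θ + μ_s cos θ), so P = 116×9.81×(sin 15° + 0.47 cos 15°)/(cos 15° − 0.47 sin 15°) = 1140×0.7128/0.8443 = 961 N.

P ≈ 961 N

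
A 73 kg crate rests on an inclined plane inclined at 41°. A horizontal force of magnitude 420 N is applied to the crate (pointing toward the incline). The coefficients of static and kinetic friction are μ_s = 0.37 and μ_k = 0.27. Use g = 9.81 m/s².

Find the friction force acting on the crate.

f ≈ 153 N (up the incline)

Resolve perpendicular to the incline: N = m g cos θ + P sin θ = 73×9.81×cos 41° + 420×sin 41° = 816 N.
Parallel to the incline: P cos θ − m g sin θ = 317 − 469.8 = -152.8 N; the friction needed to balance this is 152.8 N acting up the slope.
Maximum static friction: μ_s N = 0.37 × 816 = 301.9 N.
Since 152.8 N is within the 301.9 N limit, the crate stays put and friction is exactly 153 N.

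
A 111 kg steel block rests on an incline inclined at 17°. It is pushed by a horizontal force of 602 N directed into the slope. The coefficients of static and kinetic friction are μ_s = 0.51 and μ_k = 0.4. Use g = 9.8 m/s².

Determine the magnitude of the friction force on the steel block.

Normal direction: N = m g cos θ + P sin θ = 1216 N.
Along the incline, the net driving force (taking up-slope positive) is P cos θ − m g sin θ = 575.7 − 318 = 257.7 N, so equilibrium requires friction f = -257.7 N (down-slope).
Maximum static friction: μ_s N = 0.51 × 1216 = 620.3 N.
Since 257.7 N is within the 620.3 N limit, the steel block stays put and friction is exactly 258 N.

f ≈ 258 N (down the incline)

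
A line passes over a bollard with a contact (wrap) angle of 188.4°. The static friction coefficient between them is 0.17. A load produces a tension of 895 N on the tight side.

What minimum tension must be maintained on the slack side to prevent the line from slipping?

T_min ≈ 512 N

Capstan equation at impending slip: T_tight/T_slack = e^{μβ}.
β = 188.4° = 3.288 rad; e^{μβ} = e^{0.17×3.288} = 1.749.
T_slack = T_tight / e^{μβ} = 895 / 1.749 = 512 N.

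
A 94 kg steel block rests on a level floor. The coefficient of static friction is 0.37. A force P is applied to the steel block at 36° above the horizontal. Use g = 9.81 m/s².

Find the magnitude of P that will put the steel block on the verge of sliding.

N = m g − P sin α (the pull lifts the steel block).
At impending slip, P cos α = μ_s N = μ_s (m g − P sin α).
Solving: P (cos α + μ_s sin α) = μ_s m g → P = 0.37×922/(cos 36° + 0.37 sin 36°) = 341/1.026 = 332 N.

P ≈ 332 N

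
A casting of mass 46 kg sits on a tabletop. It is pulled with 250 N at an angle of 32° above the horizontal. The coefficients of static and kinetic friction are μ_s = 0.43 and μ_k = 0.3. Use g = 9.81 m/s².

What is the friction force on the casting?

f ≈ 95.6 N

N = m g − P sin α = 451.3 − 250×sin 32° = 318.8 N.
The horizontal driving force is P cos α = 212 N, so equilibrium needs friction f = 212 N.
μ_s N = 0.43 × 318.8 = 137.1 N.
The required friction exceeds μ_s N, so the casting moves and f = μ_k N = 95.6 N.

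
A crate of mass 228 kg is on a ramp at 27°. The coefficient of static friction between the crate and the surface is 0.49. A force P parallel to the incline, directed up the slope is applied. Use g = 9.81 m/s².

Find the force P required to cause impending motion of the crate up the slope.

At impending motion up the slope, friction acts down-slope at its limit: f = μ_s N.
P is parallel to the surface, so N = m g cos θ = 1990 N.
Along the incline: P = m g sin θ + μ_s N = 1020 + 0.49×1990 = 1990 N.

P ≈ 1990 N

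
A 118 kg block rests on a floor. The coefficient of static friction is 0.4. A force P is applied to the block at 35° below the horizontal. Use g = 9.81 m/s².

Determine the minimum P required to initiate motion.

N = m g + P sin α (the push presses the block into the floor).
At impending slip, P cos α = μ_s N = μ_s (m g + P sin α).
Solving: P (cos α − μ_s sin α) = μ_s m g → P = 0.4×1160/(cos 35° − 0.4 sin 35°) = 463/0.5897 = 785 N.

P ≈ 785 N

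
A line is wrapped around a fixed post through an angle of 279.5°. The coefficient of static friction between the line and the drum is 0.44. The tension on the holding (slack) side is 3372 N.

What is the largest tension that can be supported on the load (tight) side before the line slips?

T_max ≈ 28800 N

At impending slip the capstan equation gives T₂/T₁ = e^{μβ} with β in radians.
β = 279.5° × π/180 = 4.878 rad.
e^{μβ} = e^{0.44×4.878} = 8.554.
T₂ = T₁ · e^{μβ} = 3372 × 8.554 = 28800 N.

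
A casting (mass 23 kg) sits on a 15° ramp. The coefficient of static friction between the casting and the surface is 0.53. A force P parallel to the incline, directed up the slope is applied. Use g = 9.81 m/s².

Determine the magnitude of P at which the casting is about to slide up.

At impending motion up the slope, friction acts down-slope at its limit: f = μ_s N.
P is parallel to the surface, so N = m g cos θ = 218 N.
Along the incline: P = m g sin θ + μ_s N = 58.4 + 0.53×218 = 174 N.

P ≈ 174 N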